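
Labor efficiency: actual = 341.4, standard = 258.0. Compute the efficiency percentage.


Efficiency = (actual / standard) × 100
= (341.4 / 258.0) × 100
= 132.3%


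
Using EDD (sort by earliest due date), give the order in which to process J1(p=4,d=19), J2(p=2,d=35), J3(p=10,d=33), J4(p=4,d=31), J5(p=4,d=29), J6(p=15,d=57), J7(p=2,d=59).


EDD: sort by earliest due date
  J1: d=19, p=4
  J5: d=29, p=4
  J4: d=31, p=4
  J3: d=33, p=10
  J2: d=35, p=2
  J6: d=57, p=15
  J7: d=59, p=2
Order: J1 → J5 → J4 → J3 → J2 → J6 → J7


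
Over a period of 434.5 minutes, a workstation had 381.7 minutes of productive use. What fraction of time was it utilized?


Utilization = busy / total × 100
= 381.7 / 434.5 × 100
= 87.8%


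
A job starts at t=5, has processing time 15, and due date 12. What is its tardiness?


Completion = start + processing = 5 + 15 = 20
Tardiness = max(0, C - d) = max(0, 20 - 12)
= max(0, 8)
= 8


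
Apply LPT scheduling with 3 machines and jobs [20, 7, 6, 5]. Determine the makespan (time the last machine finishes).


Jobs (LPT sorted): [20, 7, 6, 5]
Machines: 3
  J=20 → Machine 1 (load: 0+20=20)
  J=7 → Machine 2 (load: 0+7=7)
  J=6 → Machine 3 (load: 0+6=6)
  J=5 → Machine 3 (load: 6+5=11)
Machine loads: [20, 7, 11]
Makespan = max = 20 time units


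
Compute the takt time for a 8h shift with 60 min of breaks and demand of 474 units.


Available = 8×60 - 60 = 420 min
Takt time = 420 / 474
= 0.89 min/unit


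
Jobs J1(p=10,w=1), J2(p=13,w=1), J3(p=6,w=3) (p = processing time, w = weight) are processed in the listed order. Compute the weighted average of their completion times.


Completion times:
  J1: C=10, w×C=1×10=10
  J2: C=23, w×C=1×23=23
  J3: C=29, w×C=3×29=87
Sum w×C = 120
Sum w = 5
Weighted avg = 120/5
= 24.00


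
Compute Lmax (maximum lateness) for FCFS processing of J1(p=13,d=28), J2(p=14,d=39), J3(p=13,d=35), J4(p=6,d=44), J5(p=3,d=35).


Lateness per job (L = C - d):
  J1: C=13, d=28, L=-15
  J2: C=27, d=39, L=-12
  J3: C=40, d=35, L=5
  J4: C=46, d=44, L=2
  J5: C=49, d=35, L=14
Lmax = max(-15, -12, 5, 2, 14)
= 14


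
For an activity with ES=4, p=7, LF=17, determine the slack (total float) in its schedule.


EF = ES + duration = 4 + 7 = 11
LS = LF - duration = 17 - 7 = 10
Total Float = LF - EF = 17 - 11
(or LS - ES = 10 - 4)
= 6


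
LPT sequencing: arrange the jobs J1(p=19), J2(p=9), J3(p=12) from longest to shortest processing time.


LPT: sort by longest processing time first
  J1: p=19
  J3: p=12
  J2: p=9
Order: J1 → J3 → J2


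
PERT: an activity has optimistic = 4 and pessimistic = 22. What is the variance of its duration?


σ² = ((p - o) / 6)² = (p - o)² / 36
= (22 - 4)² / 36
= 18² / 36
= 324 / 36
= 9.0000


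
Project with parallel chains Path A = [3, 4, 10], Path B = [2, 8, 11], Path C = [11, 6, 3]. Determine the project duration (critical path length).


Path A: 3 + 4 + 10 = 17
Path B: 2 + 8 + 11 = 21
Path C: 11 + 6 + 3 = 20
Critical path = longest = max(17, 21, 20)
= 21 (Path B)


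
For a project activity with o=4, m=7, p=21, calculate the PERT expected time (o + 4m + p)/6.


te = (o + 4m + p) / 6
= (4 + 4×7 + 21) / 6
= (4 + 28 + 21) / 6
= 53 / 6
= 8.83


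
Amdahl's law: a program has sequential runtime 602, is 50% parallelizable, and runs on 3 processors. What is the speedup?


Amdahl's law: T_p = T × ((1-p) + p/N)
= 602 × ((1-0.5) + 0.5/3)
= 602 × (0.50 + 0.1667)
= 602 × 0.6667
= 401.33
Speedup = 602/401.33
= 1.50×


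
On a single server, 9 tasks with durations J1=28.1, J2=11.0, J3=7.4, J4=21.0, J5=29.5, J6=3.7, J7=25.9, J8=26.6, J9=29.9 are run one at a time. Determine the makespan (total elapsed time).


Sequential makespan: sum all processing times
= 28.1 + 11.0 + 7.4 + 21.0 + 29.5 + 3.7 + 25.9 + 26.6 + 29.9
= 183.1 time units


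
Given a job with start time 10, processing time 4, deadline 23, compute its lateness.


Completion = 10 + 4 = 14
Lateness = C - d = 14 - 23
= -9


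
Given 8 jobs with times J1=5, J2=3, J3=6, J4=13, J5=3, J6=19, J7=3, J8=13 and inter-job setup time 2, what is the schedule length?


Makespan = Σ processing + (n-1) × setup
= (5 + 3 + 6 + 13 + 3 + 19 + 3 + 13) + (8-1)×2
= 65 + 14
= 79 time units


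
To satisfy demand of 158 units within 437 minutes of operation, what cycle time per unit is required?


Cycle time = available time / demand
= 437 / 158
= 2.77 min/unit


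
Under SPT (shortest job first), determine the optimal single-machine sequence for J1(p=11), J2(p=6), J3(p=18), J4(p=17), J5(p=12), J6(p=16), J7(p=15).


SPT: sort by shortest processing time
  J2: p=6
  J1: p=11
  J5: p=12
  J7: p=15
  J6: p=16
  J4: p=17
  J3: p=18
Order: J2 → J1 → J5 → J7 → J6 → J4 → J3


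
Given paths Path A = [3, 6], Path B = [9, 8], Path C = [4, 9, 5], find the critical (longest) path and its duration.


Path A: 3 + 6 = 9
Path B: 9 + 8 = 17
Path C: 4 + 9 + 5 = 18
Critical path = longest = max(9, 17, 18)
= 18 (Path C)


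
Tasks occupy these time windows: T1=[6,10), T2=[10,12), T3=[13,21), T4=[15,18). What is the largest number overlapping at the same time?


Check each time point for overlaps:
  t=15: 2 tasks active (T3, T4)
Max concurrent = 2


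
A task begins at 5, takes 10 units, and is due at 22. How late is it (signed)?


Completion = 5 + 10 = 15
Lateness = C - d = 15 - 22
= -7


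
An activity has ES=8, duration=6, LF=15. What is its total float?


EF = ES + duration = 8 + 6 = 14
LS = LF - duration = 15 - 6 = 9
Total Float = LF - EF = 15 - 14
(or LS - ES = 9 - 8)
= 1


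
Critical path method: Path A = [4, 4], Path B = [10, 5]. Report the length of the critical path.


Path A: 4 + 4 = 8
Path B: 10 + 5 = 15
Critical path = longest = max(8, 15)
= 15 (Path B)


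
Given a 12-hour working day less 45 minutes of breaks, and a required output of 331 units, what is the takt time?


Available = 12×60 - 45 = 675 min
Takt time = 675 / 331
= 2.04 min/unit


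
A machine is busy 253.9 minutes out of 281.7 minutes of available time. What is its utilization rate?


Utilization = busy / total × 100
= 253.9 / 281.7 × 100
= 90.1%


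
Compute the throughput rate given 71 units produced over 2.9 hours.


Throughput = units / time
= 71 / 2.9
= 24.5 units/hour


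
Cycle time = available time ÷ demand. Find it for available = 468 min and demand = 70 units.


Cycle time = available time / demand
= 468 / 70
= 6.69 min/unit


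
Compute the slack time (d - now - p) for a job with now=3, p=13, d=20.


Slack = due - current_time - processing
= 20 - 3 - 13
= 4


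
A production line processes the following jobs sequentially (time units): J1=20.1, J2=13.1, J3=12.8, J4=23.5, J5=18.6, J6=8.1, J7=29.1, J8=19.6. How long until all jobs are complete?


Sequential makespan: sum all processing times
= 20.1 + 13.1 + 12.8 + 23.5 + 18.6 + 8.1 + 29.1 + 19.6
= 144.9 time units


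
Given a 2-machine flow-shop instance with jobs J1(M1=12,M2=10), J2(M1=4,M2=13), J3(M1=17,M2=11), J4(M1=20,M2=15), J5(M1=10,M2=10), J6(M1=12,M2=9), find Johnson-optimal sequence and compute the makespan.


Johnson's rule:
Group 1 (M1≤M2, sort by M1): ['J2', 'J5']
Group 2 (M1>M2, sort desc M2): ['J4', 'J3', 'J1', 'J6']
Sequence: J2 → J5 → J4 → J3 → J1 → J6
Makespan calculation:
  J2: M1 done=4, M2 done=17
  J5: M1 done=14, M2 done=27
  J4: M1 done=34, M2 done=49
  J3: M1 done=51, M2 done=62
  J1: M1 done=63, M2 done=73
  J6: M1 done=75, M2 done=84
= Sequence: J2 → J5 → J4 → J3 → J1 → J6, Makespan: 84


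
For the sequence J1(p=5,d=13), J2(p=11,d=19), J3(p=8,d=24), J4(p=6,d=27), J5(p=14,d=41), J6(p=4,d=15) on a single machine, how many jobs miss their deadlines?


Completion vs due date:
  J1: C=5, d=13 → on time
  J2: C=16, d=19 → on time
  J3: C=24, d=24 → on time
  J4: C=30, d=27 → TARDY
  J5: C=44, d=41 → TARDY
  J6: C=48, d=15 → TARDY
Tardy jobs: J4, J5, J6
Count = 3


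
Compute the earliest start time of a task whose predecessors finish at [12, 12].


ES = max of all predecessor completion times
Predecessors: [12, 12]
ES = max(12, 12)
= 12


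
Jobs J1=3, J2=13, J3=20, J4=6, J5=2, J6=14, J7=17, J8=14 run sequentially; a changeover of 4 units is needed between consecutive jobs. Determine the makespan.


Makespan = Σ processing + (n-1) × setup
= (3 + 13 + 20 + 6 + 2 + 14 + 17 + 14) + (8-1)×4
= 89 + 28
= 117 time units


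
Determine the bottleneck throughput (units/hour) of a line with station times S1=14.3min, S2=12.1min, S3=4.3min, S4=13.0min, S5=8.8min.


Bottleneck = longest station time
Station times: [14.3, 12.1, 4.3, 13.0, 8.8]
Max = 14.3 min
Rate = 60 / 14.3
= 4.20 units/hour (bottleneck: 14.3min)


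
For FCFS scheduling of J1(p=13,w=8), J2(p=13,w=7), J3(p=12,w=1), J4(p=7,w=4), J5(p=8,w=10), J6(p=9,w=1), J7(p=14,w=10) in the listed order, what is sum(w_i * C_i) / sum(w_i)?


Completion times:
  J1: C=13, w×C=8×13=104
  J2: C=26, w×C=7×26=182
  J3: C=38, w×C=1×38=38
  J4: C=45, w×C=4×45=180
  J5: C=53, w×C=10×53=530
  J6: C=62, w×C=1×62=62
  J7: C=76, w×C=10×76=760
Sum w×C = 1856
Sum w = 41
Weighted avg = 1856/41
= 45.27


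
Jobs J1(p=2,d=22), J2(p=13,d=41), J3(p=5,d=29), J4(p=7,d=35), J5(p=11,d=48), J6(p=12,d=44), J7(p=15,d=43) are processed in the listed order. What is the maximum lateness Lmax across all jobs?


Lateness per job (L = C - d):
  J1: C=2, d=22, L=-20
  J2: C=15, d=41, L=-26
  J3: C=20, d=29, L=-9
  J4: C=27, d=35, L=-8
  J5: C=38, d=48, L=-10
  J6: C=50, d=44, L=6
  J7: C=65, d=43, L=22
Lmax = max(-20, -26, -9, -8, -10, 6, 22)
= 22


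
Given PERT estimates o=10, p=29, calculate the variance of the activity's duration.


σ² = ((p - o) / 6)² = (p - o)² / 36
= (29 - 10)² / 36
= 19² / 36
= 361 / 36
= 10.0278


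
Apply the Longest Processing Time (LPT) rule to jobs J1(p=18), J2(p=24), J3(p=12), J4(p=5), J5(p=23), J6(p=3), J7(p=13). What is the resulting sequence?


LPT: sort by longest processing time first
  J2: p=24
  J5: p=23
  J1: p=18
  J7: p=13
  J3: p=12
  J4: p=5
  J6: p=3
Order: J2 → J5 → J1 → J7 → J3 → J4 → J6


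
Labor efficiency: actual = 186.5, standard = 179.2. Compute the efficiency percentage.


Efficiency = (actual / standard) × 100
= (186.5 / 179.2) × 100
= 104.1%


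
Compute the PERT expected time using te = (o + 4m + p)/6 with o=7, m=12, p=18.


te = (o + 4m + p) / 6
= (7 + 4×12 + 18) / 6
= (7 + 48 + 18) / 6
= 73 / 6
= 12.17


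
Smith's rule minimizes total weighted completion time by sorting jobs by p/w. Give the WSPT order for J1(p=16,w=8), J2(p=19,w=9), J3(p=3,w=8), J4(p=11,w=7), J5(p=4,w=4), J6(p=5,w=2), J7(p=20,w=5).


WSPT (Smith's rule): sort by p/w ascending
  J3: p/w = 3/8 = 0.375
  J5: p/w = 4/4 = 1.000
  J4: p/w = 11/7 = 1.571
  J1: p/w = 16/8 = 2.000
  J2: p/w = 19/9 = 2.111
  J6: p/w = 5/2 = 2.500
  J7: p/w = 20/5 = 4.000
Order: J3 → J5 → J4 → J1 → J2 → J6 → J7


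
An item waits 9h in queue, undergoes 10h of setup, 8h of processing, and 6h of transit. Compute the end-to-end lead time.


Lead time = queue + setup + processing + transit
= 9 + 10 + 8 + 6
= 33 hours


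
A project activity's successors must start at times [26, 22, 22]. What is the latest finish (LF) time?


LF = min of all successor start times
Successors start at: [26, 22, 22]
LF = min(26, 22, 22)
= 22


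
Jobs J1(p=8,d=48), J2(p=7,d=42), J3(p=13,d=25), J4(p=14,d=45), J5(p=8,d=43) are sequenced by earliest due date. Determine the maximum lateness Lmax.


EDD order: J3 → J2 → J5 → J4 → J1
Completion and lateness:
  J3: C=13, d=25, L=13-25=-12
  J2: C=20, d=42, L=20-42=-22
  J5: C=28, d=43, L=28-43=-15
  J4: C=42, d=45, L=42-45=-3
  J1: C=50, d=48, L=50-48=2
Lmax = max(-12, -22, -15, -3, 2)
= 2


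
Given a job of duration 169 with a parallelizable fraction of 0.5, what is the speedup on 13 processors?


Amdahl's law: T_p = T × ((1-p) + p/N)
= 169 × ((1-0.5) + 0.5/13)
= 169 × (0.50 + 0.0385)
= 169 × 0.5385
= 91.00
Speedup = 169/91.00
= 1.86×


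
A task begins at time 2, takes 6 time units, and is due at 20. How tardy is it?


Completion = start + processing = 2 + 6 = 8
Tardiness = max(0, C - d) = max(0, 8 - 20)
= max(0, -12)
= 0


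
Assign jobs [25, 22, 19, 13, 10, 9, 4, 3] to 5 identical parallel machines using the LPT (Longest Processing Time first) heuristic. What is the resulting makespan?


Jobs (LPT sorted): [25, 22, 19, 13, 10, 9, 4, 3]
Machines: 5
  J=25 → Machine 1 (load: 0+25=25)
  J=22 → Machine 2 (load: 0+22=22)
  J=19 → Machine 3 (load: 0+19=19)
  J=13 → Machine 4 (load: 0+13=13)
  J=10 → Machine 5 (load: 0+10=10)
  J=9 → Machine 5 (load: 10+9=19)
  J=4 → Machine 4 (load: 13+4=17)
  J=3 → Machine 4 (load: 17+3=20)
Machine loads: [25, 22, 19, 20, 19]
Makespan = max = 25 time units


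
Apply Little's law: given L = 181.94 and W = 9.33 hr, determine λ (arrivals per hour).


Little's law: L = λW → λ = L / W
= 181.94 / 9.33
= 19.50 per hour


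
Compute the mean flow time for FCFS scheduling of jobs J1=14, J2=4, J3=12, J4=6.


Completion times:
  J1: completes at 14
  J2: completes at 18
  J3: completes at 30
  J4: completes at 36
Sum = 98
Average = 98/4
= 24.50


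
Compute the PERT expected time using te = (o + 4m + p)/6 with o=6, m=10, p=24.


te = (o + 4m + p) / 6
= (6 + 4×10 + 24) / 6
= (6 + 40 + 24) / 6
= 70 / 6
= 11.67


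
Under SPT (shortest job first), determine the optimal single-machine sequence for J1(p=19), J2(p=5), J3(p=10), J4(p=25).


SPT: sort by shortest processing time
  J2: p=5
  J3: p=10
  J1: p=19
  J4: p=25
Order: J2 → J3 → J1 → J4


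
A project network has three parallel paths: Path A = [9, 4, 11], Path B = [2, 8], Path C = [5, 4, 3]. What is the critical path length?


Path A: 9 + 4 + 11 = 24
Path B: 2 + 8 = 10
Path C: 5 + 4 + 3 = 12
Critical path = longest = max(24, 10, 12)
= 24 (Path A)


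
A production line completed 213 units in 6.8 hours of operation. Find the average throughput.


Throughput = units / time
= 213 / 6.8
= 31.3 units/hour


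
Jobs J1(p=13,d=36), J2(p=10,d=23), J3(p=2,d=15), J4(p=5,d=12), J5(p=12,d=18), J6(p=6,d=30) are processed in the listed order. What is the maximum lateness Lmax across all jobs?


Lateness per job (L = C - d):
  J1: C=13, d=36, L=-23
  J2: C=23, d=23, L=0
  J3: C=25, d=15, L=10
  J4: C=30, d=12, L=18
  J5: C=42, d=18, L=24
  J6: C=48, d=30, L=18
Lmax = max(-23, 0, 10, 18, 24, 18)
= 24


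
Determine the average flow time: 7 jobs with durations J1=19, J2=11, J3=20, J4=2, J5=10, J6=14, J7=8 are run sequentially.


Completion times:
  J1: completes at 19
  J2: completes at 30
  J3: completes at 50
  J4: completes at 52
  J5: completes at 62
  J6: completes at 76
  J7: completes at 84
Sum = 373
Average = 373/7
= 53.29


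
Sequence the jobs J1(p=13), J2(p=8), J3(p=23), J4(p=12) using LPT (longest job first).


LPT: sort by longest processing time first
  J3: p=23
  J1: p=13
  J4: p=12
  J2: p=8
Order: J3 → J1 → J4 → J2


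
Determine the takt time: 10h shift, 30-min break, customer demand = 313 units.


Available = 10×60 - 30 = 570 min
Takt time = 570 / 313
= 1.82 min/unit


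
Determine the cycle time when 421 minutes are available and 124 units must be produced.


Cycle time = available time / demand
= 421 / 124
= 3.40 min/unit


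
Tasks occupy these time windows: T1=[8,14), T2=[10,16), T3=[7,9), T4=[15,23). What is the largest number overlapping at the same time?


Check each time point for overlaps:
  t=8: 2 tasks active (T1, T3)
Max concurrent = 2


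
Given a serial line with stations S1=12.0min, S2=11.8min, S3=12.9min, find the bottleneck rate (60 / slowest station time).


Bottleneck = longest station time
Station times: [12.0, 11.8, 12.9]
Max = 12.9 min
Rate = 60 / 12.9
= 4.65 units/hour (bottleneck: 12.9min)


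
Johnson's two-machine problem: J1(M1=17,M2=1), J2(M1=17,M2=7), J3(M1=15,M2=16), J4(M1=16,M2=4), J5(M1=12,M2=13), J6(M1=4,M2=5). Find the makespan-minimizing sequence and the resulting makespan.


Johnson's rule:
Group 1 (M1≤M2, sort by M1): ['J6', 'J5', 'J3']
Group 2 (M1>M2, sort desc M2): ['J2', 'J4', 'J1']
Sequence: J6 → J5 → J3 → J2 → J4 → J1
Makespan calculation:
  J6: M1 done=4, M2 done=9
  J5: M1 done=16, M2 done=29
  J3: M1 done=31, M2 done=47
  J2: M1 done=48, M2 done=55
  J4: M1 done=64, M2 done=68
  J1: M1 done=81, M2 done=82
= Sequence: J6 → J5 → J3 → J2 → J4 → J1, Makespan: 82


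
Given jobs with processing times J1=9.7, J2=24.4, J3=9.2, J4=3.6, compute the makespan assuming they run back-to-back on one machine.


Sequential makespan: sum all processing times
= 9.7 + 24.4 + 9.2 + 3.6
= 46.9 time units


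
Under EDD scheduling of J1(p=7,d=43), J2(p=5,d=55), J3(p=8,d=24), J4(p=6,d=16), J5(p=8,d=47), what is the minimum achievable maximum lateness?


EDD order: J4 → J3 → J1 → J5 → J2
Completion and lateness:
  J4: C=6, d=16, L=6-16=-10
  J3: C=14, d=24, L=14-24=-10
  J1: C=21, d=43, L=21-43=-22
  J5: C=29, d=47, L=29-47=-18
  J2: C=34, d=55, L=34-55=-21
Lmax = max(-10, -10, -22, -18, -21)
= -10


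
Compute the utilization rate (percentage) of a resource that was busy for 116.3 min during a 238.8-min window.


Utilization = busy / total × 100
= 116.3 / 238.8 × 100
= 48.7%


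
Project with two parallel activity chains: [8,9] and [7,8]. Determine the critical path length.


Path A: 8 + 9 = 17
Path B: 7 + 8 = 15
Critical path = longest = max(17, 15)
= 17 (Path A)


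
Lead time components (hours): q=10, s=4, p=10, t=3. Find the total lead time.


Lead time = queue + setup + processing + transit
= 10 + 4 + 10 + 3
= 27 hours


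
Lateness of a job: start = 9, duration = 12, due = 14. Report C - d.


Completion = 9 + 12 = 21
Lateness = C - d = 21 - 14
= 7


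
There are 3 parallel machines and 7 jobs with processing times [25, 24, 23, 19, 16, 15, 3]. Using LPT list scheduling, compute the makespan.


Jobs (LPT sorted): [25, 24, 23, 19, 16, 15, 3]
Machines: 3
  J=25 → Machine 1 (load: 0+25=25)
  J=24 → Machine 2 (load: 0+24=24)
  J=23 → Machine 3 (load: 0+23=23)
  J=19 → Machine 3 (load: 23+19=42)
  J=16 → Machine 2 (load: 24+16=40)
  J=15 → Machine 1 (load: 25+15=40)
  J=3 → Machine 1 (load: 40+3=43)
Machine loads: [43, 40, 42]
Makespan = max = 43 time units


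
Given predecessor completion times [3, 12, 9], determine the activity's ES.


ES = max of all predecessor completion times
Predecessors: [3, 12, 9]
ES = max(3, 12, 9)
= 12


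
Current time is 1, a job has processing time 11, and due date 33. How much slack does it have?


Slack = due - current_time - processing
= 33 - 1 - 11
= 21


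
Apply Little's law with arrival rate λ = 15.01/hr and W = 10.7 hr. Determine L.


Little's law: L = λ × W
= 15.01 × 10.7
= 160.61


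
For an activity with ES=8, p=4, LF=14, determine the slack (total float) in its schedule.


EF = ES + duration = 8 + 4 = 12
LS = LF - duration = 14 - 4 = 10
Total Float = LF - EF = 14 - 12
(or LS - ES = 10 - 8)
= 2


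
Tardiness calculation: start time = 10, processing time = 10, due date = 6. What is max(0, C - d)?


Completion = start + processing = 10 + 10 = 20
Tardiness = max(0, C - d) = max(0, 20 - 6)
= max(0, 14)
= 14


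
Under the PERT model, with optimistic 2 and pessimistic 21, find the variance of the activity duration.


σ² = ((p - o) / 6)² = (p - o)² / 36
= (21 - 2)² / 36
= 19² / 36
= 361 / 36
= 10.0278


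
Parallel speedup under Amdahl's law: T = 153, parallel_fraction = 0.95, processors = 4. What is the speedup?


Amdahl's law: T_p = T × ((1-p) + p/N)
= 153 × ((1-0.95) + 0.95/4)
= 153 × (0.05 + 0.2375)
= 153 × 0.2875
= 43.99
Speedup = 153/43.99
= 3.48×


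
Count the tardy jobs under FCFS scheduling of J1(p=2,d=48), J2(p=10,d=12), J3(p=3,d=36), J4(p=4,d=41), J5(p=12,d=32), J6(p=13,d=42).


Completion vs due date:
  J1: C=2, d=48 → on time
  J2: C=12, d=12 → on time
  J3: C=15, d=36 → on time
  J4: C=19, d=41 → on time
  J5: C=31, d=32 → on time
  J6: C=44, d=42 → TARDY
Tardy jobs: J6
Count = 1


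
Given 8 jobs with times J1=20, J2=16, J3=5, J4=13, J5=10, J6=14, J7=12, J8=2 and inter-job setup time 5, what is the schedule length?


Makespan = Σ processing + (n-1) × setup
= (20 + 16 + 5 + 13 + 10 + 14 + 12 + 2) + (8-1)×5
= 92 + 35
= 127 time units


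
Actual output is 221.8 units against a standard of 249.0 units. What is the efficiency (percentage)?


Efficiency = (actual / standard) × 100
= (221.8 / 249.0) × 100
= 89.1%


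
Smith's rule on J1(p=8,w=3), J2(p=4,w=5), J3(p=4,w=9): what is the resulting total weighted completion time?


WSPT order (by p/w): J3 → J2 → J1
  J3: C=4, w·C=9×4=36
  J2: C=8, w·C=5×8=40
  J1: C=16, w·C=3×16=48
Σ w·C = 124
= 124


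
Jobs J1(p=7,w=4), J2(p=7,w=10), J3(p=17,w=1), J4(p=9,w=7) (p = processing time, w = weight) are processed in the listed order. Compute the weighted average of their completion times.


Completion times:
  J1: C=7, w×C=4×7=28
  J2: C=14, w×C=10×14=140
  J3: C=31, w×C=1×31=31
  J4: C=40, w×C=7×40=280
Sum w×C = 479
Sum w = 22
Weighted avg = 479/22
= 21.77


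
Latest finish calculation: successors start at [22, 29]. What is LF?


LF = min of all successor start times
Successors start at: [22, 29]
LF = min(22, 29)
= 22


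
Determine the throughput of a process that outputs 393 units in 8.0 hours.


Throughput = units / time
= 393 / 8.0
= 49.1 units/hour


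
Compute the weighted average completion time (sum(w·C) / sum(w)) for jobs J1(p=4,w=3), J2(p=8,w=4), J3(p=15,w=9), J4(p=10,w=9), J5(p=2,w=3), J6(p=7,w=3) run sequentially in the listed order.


Completion times:
  J1: C=4, w×C=3×4=12
  J2: C=12, w×C=4×12=48
  J3: C=27, w×C=9×27=243
  J4: C=37, w×C=9×37=333
  J5: C=39, w×C=3×39=117
  J6: C=46, w×C=3×46=138
Sum w×C = 891
Sum w = 31
Weighted avg = 891/31
= 28.74


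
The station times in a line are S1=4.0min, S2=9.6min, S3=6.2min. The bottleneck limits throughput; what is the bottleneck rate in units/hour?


Bottleneck = longest station time
Station times: [4.0, 9.6, 6.2]
Max = 9.6 min
Rate = 60 / 9.6
= 6.25 units/hour (bottleneck: 9.6min)


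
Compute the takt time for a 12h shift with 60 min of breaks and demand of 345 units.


Available = 12×60 - 60 = 660 min
Takt time = 660 / 345
= 1.91 min/unit


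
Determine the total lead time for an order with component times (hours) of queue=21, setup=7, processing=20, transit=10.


Lead time = queue + setup + processing + transit
= 21 + 7 + 20 + 10
= 58 hours


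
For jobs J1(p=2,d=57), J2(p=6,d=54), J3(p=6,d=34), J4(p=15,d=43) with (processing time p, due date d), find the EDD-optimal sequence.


EDD: sort by earliest due date
  J3: d=34, p=6
  J4: d=43, p=15
  J2: d=54, p=6
  J1: d=57, p=2
Order: J3 → J4 → J2 → J1


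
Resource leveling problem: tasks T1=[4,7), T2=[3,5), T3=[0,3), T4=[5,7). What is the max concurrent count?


Check each time point for overlaps:
  t=4: 2 tasks active (T1, T2)
Max concurrent = 2


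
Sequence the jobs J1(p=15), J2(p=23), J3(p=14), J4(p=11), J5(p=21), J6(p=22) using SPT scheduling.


SPT: sort by shortest processing time
  J4: p=11
  J3: p=14
  J1: p=15
  J5: p=21
  J6: p=22
  J2: p=23
Order: J4 → J3 → J1 → J5 → J6 → J2


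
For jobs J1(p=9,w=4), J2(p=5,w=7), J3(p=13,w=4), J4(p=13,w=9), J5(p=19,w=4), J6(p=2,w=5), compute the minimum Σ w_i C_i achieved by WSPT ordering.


WSPT order (by p/w): J6 → J2 → J4 → J1 → J3 → J5
  J6: C=2, w·C=5×2=10
  J2: C=7, w·C=7×7=49
  J4: C=20, w·C=9×20=180
  J1: C=29, w·C=4×29=116
  J3: C=42, w·C=4×42=168
  J5: C=61, w·C=4×61=244
Σ w·C = 767
= 767


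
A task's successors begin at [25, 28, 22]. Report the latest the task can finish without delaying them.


LF = min of all successor start times
Successors start at: [25, 28, 22]
LF = min(25, 28, 22)
= 22


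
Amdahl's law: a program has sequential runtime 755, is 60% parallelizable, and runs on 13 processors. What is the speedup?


Amdahl's law: T_p = T × ((1-p) + p/N)
= 755 × ((1-0.6) + 0.6/13)
= 755 × (0.40 + 0.0462)
= 755 × 0.4462
= 336.85
Speedup = 755/336.85
= 2.24×


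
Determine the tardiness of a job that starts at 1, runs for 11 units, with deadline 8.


Completion = start + processing = 1 + 11 = 12
Tardiness = max(0, C - d) = max(0, 12 - 8)
= max(0, 4)
= 4


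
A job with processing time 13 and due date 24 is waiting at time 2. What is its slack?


Slack = due - current_time - processing
= 24 - 2 - 13
= 9


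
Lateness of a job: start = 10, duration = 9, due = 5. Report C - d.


Completion = 10 + 9 = 19
Lateness = C - d = 19 - 5
= 14


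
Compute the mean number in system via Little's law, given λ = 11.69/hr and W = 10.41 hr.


Little's law: L = λ × W
= 11.69 × 10.41
= 121.69


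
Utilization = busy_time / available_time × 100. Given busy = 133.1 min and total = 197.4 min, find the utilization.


Utilization = busy / total × 100
= 133.1 / 197.4 × 100
= 67.4%


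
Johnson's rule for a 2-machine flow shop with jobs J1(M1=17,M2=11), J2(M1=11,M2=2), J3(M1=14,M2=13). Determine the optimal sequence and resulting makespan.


Johnson's rule:
Group 1 (M1≤M2, sort by M1): []
Group 2 (M1>M2, sort desc M2): ['J3', 'J1', 'J2']
Sequence: J3 → J1 → J2
Makespan calculation:
  J3: M1 done=14, M2 done=27
  J1: M1 done=31, M2 done=42
  J2: M1 done=42, M2 done=44
= Sequence: J3 → J1 → J2, Makespan: 44


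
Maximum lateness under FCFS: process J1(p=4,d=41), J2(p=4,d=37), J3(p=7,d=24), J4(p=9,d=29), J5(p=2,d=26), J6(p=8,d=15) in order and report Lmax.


Lateness per job (L = C - d):
  J1: C=4, d=41, L=-37
  J2: C=8, d=37, L=-29
  J3: C=15, d=24, L=-9
  J4: C=24, d=29, L=-5
  J5: C=26, d=26, L=0
  J6: C=34, d=15, L=19
Lmax = max(-37, -29, -9, -5, 0, 19)
= 19


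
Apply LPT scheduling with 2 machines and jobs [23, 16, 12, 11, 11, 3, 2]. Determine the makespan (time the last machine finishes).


Jobs (LPT sorted): [23, 16, 12, 11, 11, 3, 2]
Machines: 2
  J=23 → Machine 1 (load: 0+23=23)
  J=16 → Machine 2 (load: 0+16=16)
  J=12 → Machine 2 (load: 16+12=28)
  J=11 → Machine 1 (load: 23+11=34)
  J=11 → Machine 2 (load: 28+11=39)
  J=3 → Machine 1 (load: 34+3=37)
  J=2 → Machine 1 (load: 37+2=39)
Machine loads: [39, 39]
Makespan = max = 39 time units


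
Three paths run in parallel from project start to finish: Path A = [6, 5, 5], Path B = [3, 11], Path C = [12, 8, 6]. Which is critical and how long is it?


Path A: 6 + 5 + 5 = 16
Path B: 3 + 11 = 14
Path C: 12 + 8 + 6 = 26
Critical path = longest = max(16, 14, 26)
= 26 (Path C)


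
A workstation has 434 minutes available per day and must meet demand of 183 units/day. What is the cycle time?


Cycle time = available time / demand
= 434 / 183
= 2.37 min/unit


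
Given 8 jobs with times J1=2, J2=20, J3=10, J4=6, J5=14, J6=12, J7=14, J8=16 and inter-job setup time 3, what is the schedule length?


Makespan = Σ processing + (n-1) × setup
= (2 + 20 + 10 + 6 + 14 + 12 + 14 + 16) + (8-1)×3
= 94 + 21
= 115 time units


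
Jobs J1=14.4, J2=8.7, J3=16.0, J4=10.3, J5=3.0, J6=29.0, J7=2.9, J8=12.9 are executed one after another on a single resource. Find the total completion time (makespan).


Sequential makespan: sum all processing times
= 14.4 + 8.7 + 16.0 + 10.3 + 3.0 + 29.0 + 2.9 + 12.9
= 97.2 time units


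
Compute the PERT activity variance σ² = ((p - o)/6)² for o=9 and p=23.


σ² = ((p - o) / 6)² = (p - o)² / 36
= (23 - 9)² / 36
= 14² / 36
= 196 / 36
= 5.4444


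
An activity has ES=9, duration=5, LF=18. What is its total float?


EF = ES + duration = 9 + 5 = 14
LS = LF - duration = 18 - 5 = 13
Total Float = LF - EF = 18 - 14
(or LS - ES = 13 - 9)
= 4


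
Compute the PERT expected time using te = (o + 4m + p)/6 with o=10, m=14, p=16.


te = (o + 4m + p) / 6
= (10 + 4×14 + 16) / 6
= (10 + 56 + 16) / 6
= 82 / 6
= 13.67


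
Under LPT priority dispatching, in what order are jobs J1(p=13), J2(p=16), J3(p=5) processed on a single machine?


LPT: sort by longest processing time first
  J2: p=16
  J1: p=13
  J3: p=5
Order: J2 → J1 → J3


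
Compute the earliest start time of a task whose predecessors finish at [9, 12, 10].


ES = max of all predecessor completion times
Predecessors: [9, 12, 10]
ES = max(9, 12, 10)
= 12


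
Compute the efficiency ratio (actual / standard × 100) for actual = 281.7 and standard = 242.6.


Efficiency = (actual / standard) × 100
= (281.7 / 242.6) × 100
= 116.1%


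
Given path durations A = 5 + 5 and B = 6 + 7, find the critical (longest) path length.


Path A: 5 + 5 = 10
Path B: 6 + 7 = 13
Critical path = longest = max(10, 13)
= 13 (Path B)


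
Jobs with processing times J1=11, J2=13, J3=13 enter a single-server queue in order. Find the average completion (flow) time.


Completion times:
  J1: completes at 11
  J2: completes at 24
  J3: completes at 37
Sum = 72
Average = 72/3
= 24.00


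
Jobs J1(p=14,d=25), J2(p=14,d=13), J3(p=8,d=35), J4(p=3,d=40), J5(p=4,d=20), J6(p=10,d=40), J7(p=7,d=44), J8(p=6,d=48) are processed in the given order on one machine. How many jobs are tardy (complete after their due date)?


Completion vs due date:
  J1: C=14, d=25 → on time
  J2: C=28, d=13 → TARDY
  J3: C=36, d=35 → TARDY
  J4: C=39, d=40 → on time
  J5: C=43, d=20 → TARDY
  J6: C=53, d=40 → TARDY
  J7: C=60, d=44 → TARDY
  J8: C=66, d=48 → TARDY
Tardy jobs: J2, J3, J5, J6, J7, J8
Count = 6


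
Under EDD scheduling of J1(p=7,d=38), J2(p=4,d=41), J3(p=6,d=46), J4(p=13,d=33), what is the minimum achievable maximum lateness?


EDD order: J4 → J1 → J2 → J3
Completion and lateness:
  J4: C=13, d=33, L=13-33=-20
  J1: C=20, d=38, L=20-38=-18
  J2: C=24, d=41, L=24-41=-17
  J3: C=30, d=46, L=30-46=-16
Lmax = max(-20, -18, -17, -16)
= -16


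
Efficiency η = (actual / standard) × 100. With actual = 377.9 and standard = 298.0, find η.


Efficiency = (actual / standard) × 100
= (377.9 / 298.0) × 100
= 126.8%


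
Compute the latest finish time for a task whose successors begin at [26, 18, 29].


LF = min of all successor start times
Successors start at: [26, 18, 29]
LF = min(26, 18, 29)
= 18


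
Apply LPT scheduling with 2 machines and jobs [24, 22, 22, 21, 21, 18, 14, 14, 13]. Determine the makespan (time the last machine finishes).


Jobs (LPT sorted): [24, 22, 22, 21, 21, 18, 14, 14, 13]
Machines: 2
  J=24 → Machine 1 (load: 0+24=24)
  J=22 → Machine 2 (load: 0+22=22)
  J=22 → Machine 2 (load: 22+22=44)
  J=21 → Machine 1 (load: 24+21=45)
  J=21 → Machine 2 (load: 44+21=65)
  J=18 → Machine 1 (load: 45+18=63)
  J=14 → Machine 1 (load: 63+14=77)
  J=14 → Machine 2 (load: 65+14=79)
  J=13 → Machine 1 (load: 77+13=90)
Machine loads: [90, 79]
Makespan = max = 90 time units


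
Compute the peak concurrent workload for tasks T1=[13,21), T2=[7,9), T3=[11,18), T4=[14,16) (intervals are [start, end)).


Check each time point for overlaps:
  t=14: 3 tasks active (T1, T3, T4)
Max concurrent = 3


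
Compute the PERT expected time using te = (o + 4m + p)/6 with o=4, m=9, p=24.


te = (o + 4m + p) / 6
= (4 + 4×9 + 24) / 6
= (4 + 36 + 24) / 6
= 64 / 6
= 10.67


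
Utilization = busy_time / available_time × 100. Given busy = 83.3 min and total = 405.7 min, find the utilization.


Utilization = busy / total × 100
= 83.3 / 405.7 × 100
= 20.5%


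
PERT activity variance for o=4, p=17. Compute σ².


σ² = ((p - o) / 6)² = (p - o)² / 36
= (17 - 4)² / 36
= 13² / 36
= 169 / 36
= 4.6944


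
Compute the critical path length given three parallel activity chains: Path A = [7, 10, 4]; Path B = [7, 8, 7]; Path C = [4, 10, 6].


Path A: 7 + 10 + 4 = 21
Path B: 7 + 8 + 7 = 22
Path C: 4 + 10 + 6 = 20
Critical path = longest = max(21, 22, 20)
= 22 (Path B)


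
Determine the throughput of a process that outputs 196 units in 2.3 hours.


Throughput = units / time
= 196 / 2.3
= 85.2 units/hour


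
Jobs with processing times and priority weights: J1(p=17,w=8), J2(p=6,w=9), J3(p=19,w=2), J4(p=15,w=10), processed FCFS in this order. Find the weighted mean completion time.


Completion times:
  J1: C=17, w×C=8×17=136
  J2: C=23, w×C=9×23=207
  J3: C=42, w×C=2×42=84
  J4: C=57, w×C=10×57=570
Sum w×C = 997
Sum w = 29
Weighted avg = 997/29
= 34.38


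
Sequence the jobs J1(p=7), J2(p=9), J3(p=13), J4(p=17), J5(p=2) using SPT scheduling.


SPT: sort by shortest processing time
  J5: p=2
  J1: p=7
  J2: p=9
  J3: p=13
  J4: p=17
Order: J5 → J1 → J2 → J3 → J4


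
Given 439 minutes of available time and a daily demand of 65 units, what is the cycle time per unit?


Cycle time = available time / demand
= 439 / 65
= 6.75 min/unit


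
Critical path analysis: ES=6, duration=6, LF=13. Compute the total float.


EF = ES + duration = 6 + 6 = 12
LS = LF - duration = 13 - 6 = 7
Total Float = LF - EF = 13 - 12
(or LS - ES = 7 - 6)
= 1


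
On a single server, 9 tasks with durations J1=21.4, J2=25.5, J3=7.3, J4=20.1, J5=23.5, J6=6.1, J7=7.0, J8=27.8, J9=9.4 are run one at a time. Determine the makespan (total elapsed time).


Sequential makespan: sum all processing times
= 21.4 + 25.5 + 7.3 + 20.1 + 23.5 + 6.1 + 7.0 + 27.8 + 9.4
= 148.1 time units


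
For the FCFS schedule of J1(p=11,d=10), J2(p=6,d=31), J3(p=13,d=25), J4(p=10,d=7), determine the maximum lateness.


Lateness per job (L = C - d):
  J1: C=11, d=10, L=1
  J2: C=17, d=31, L=-14
  J3: C=30, d=25, L=5
  J4: C=40, d=7, L=33
Lmax = max(1, -14, 5, 33)
= 33


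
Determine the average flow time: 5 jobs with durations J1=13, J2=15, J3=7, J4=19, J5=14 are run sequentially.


Completion times:
  J1: completes at 13
  J2: completes at 28
  J3: completes at 35
  J4: completes at 54
  J5: completes at 68
Sum = 198
Average = 198/5
= 39.60


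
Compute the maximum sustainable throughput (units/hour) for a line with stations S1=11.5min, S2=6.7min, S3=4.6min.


Bottleneck = longest station time
Station times: [11.5, 6.7, 4.6]
Max = 11.5 min
Rate = 60 / 11.5
= 5.22 units/hour (bottleneck: 11.5min)


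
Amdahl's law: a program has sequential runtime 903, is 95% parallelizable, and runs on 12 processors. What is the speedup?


Amdahl's law: T_p = T × ((1-p) + p/N)
= 903 × ((1-0.95) + 0.95/12)
= 903 × (0.05 + 0.0792)
= 903 × 0.1292
= 116.64
Speedup = 903/116.64
= 7.74×


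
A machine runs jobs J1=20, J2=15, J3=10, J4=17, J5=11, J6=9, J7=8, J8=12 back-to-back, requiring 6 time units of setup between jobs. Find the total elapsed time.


Makespan = Σ processing + (n-1) × setup
= (20 + 15 + 10 + 17 + 11 + 9 + 8 + 12) + (8-1)×6
= 102 + 42
= 144 time units


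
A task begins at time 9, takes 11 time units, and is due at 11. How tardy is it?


Completion = start + processing = 9 + 11 = 20
Tardiness = max(0, C - d) = max(0, 20 - 11)
= max(0, 9)
= 9


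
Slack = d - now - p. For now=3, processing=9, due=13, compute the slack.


Slack = due - current_time - processing
= 13 - 3 - 9
= 1


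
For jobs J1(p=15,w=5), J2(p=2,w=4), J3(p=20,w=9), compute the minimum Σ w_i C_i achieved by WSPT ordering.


WSPT order (by p/w): J2 → J3 → J1
  J2: C=2, w·C=4×2=8
  J3: C=22, w·C=9×22=198
  J1: C=37, w·C=5×37=185
Σ w·C = 391
= 391


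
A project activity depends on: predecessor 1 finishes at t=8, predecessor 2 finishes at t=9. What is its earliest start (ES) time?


ES = max of all predecessor completion times
Predecessors: [8, 9]
ES = max(8, 9)
= 9


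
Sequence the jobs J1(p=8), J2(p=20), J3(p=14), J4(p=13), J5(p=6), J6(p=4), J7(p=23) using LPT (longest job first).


LPT: sort by longest processing time first
  J7: p=23
  J2: p=20
  J3: p=14
  J4: p=13
  J1: p=8
  J5: p=6
  J6: p=4
Order: J7 → J2 → J3 → J4 → J1 → J5 → J6


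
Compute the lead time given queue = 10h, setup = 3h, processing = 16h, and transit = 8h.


Lead time = queue + setup + processing + transit
= 10 + 3 + 16 + 8
= 37 hours


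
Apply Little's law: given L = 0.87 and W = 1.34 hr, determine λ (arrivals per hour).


Little's law: L = λW → λ = L / W
= 0.87 / 1.34
= 0.65 per hour


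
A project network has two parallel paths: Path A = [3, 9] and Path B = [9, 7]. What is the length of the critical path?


Path A: 3 + 9 = 12
Path B: 9 + 7 = 16
Critical path = longest = max(12, 16)
= 16 (Path B)


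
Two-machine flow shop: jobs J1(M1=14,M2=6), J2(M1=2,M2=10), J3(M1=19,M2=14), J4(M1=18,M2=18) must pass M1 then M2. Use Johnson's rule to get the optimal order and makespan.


Johnson's rule:
Group 1 (M1≤M2, sort by M1): ['J2', 'J4']
Group 2 (M1>M2, sort desc M2): ['J3', 'J1']
Sequence: J2 → J4 → J3 → J1
Makespan calculation:
  J2: M1 done=2, M2 done=12
  J4: M1 done=20, M2 done=38
  J3: M1 done=39, M2 done=53
  J1: M1 done=53, M2 done=59
= Sequence: J2 → J4 → J3 → J1, Makespan: 59


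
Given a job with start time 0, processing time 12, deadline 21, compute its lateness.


Completion = 0 + 12 = 12
Lateness = C - d = 12 - 21
= -9


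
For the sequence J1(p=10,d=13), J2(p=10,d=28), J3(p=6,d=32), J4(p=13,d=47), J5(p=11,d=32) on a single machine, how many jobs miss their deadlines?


Completion vs due date:
  J1: C=10, d=13 → on time
  J2: C=20, d=28 → on time
  J3: C=26, d=32 → on time
  J4: C=39, d=47 → on time
  J5: C=50, d=32 → TARDY
Tardy jobs: J5
Count = 1


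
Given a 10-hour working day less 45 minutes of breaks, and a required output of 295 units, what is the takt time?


Available = 10×60 - 45 = 555 min
Takt time = 555 / 295
= 1.88 min/unit


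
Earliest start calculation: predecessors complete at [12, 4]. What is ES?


ES = max of all predecessor completion times
Predecessors: [12, 4]
ES = max(12, 4)
= 12


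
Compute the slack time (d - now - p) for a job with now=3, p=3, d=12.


Slack = due - current_time - processing
= 12 - 3 - 3
= 6


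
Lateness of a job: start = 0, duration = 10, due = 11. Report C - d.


Completion = 0 + 10 = 10
Lateness = C - d = 10 - 11
= -1


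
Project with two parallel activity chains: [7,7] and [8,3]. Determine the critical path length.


Path A: 7 + 7 = 14
Path B: 8 + 3 = 11
Critical path = longest = max(14, 11)
= 14 (Path A)


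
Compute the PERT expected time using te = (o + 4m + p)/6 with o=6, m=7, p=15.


te = (o + 4m + p) / 6
= (6 + 4×7 + 15) / 6
= (6 + 28 + 15) / 6
= 49 / 6
= 8.17


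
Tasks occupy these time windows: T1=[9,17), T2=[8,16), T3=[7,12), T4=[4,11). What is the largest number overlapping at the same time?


Check each time point for overlaps:
  t=9: 4 tasks active (T1, T2, T3, T4)
Max concurrent = 4


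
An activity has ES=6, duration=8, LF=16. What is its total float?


EF = ES + duration = 6 + 8 = 14
LS = LF - duration = 16 - 8 = 8
Total Float = LF - EF = 16 - 14
(or LS - ES = 8 - 6)
= 2


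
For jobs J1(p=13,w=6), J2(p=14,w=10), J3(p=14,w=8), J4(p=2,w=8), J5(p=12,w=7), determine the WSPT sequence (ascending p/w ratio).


WSPT (Smith's rule): sort by p/w ascending
  J4: p/w = 2/8 = 0.250
  J2: p/w = 14/10 = 1.400
  J5: p/w = 12/7 = 1.714
  J3: p/w = 14/8 = 1.750
  J1: p/w = 13/6 = 2.167
Order: J4 → J2 → J5 → J3 → J1


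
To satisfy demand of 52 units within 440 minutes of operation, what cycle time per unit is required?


Cycle time = available time / demand
= 440 / 52
= 8.46 min/unit


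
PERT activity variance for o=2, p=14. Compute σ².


σ² = ((p - o) / 6)² = (p - o)² / 36
= (14 - 2)² / 36
= 12² / 36
= 144 / 36
= 4.0000
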